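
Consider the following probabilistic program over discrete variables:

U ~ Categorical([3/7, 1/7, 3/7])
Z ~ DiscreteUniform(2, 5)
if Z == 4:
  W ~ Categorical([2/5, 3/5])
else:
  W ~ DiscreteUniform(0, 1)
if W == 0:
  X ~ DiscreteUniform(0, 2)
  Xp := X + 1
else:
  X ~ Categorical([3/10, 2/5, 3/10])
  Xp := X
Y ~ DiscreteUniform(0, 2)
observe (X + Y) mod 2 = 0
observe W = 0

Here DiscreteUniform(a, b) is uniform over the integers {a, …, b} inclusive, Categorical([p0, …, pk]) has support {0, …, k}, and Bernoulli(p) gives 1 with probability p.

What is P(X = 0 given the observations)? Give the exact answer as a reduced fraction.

Enumerate traces; 60 have nonzero weight after conditioning:
  (U=0, Z=2, W=0, X=0, Y=0) weight 1/168
  (U=0, Z=2, W=0, X=0, Y=2) weight 1/168
  (U=0, Z=2, W=0, X=1, Y=1) weight 1/168
  (U=0, Z=2, W=0, X=2, Y=0) weight 1/168
  (U=0, Z=2, W=0, X=2, Y=2) weight 1/168
  (U=0, Z=3, W=0, X=0, Y=0) weight 1/168
  (U=0, Z=3, W=0, X=0, Y=2) weight 1/168
  (U=0, Z=3, W=0, X=1, Y=1) weight 1/168
  … 52 more
Group by X:
  weight(X=0) = 19/180
  weight(X=1) = 19/360
  weight(X=2) = 19/180
Total weight = 19/180 + 19/360 + 19/180 = 19/72
P(X=0 | obs) = 19/180 / 19/72 = 2/5
P(X=1 | obs) = 19/360 / 19/72 = 1/5
P(X=2 | obs) = 19/180 / 19/72 = 2/5

P(X = 0 | obs) = 2/5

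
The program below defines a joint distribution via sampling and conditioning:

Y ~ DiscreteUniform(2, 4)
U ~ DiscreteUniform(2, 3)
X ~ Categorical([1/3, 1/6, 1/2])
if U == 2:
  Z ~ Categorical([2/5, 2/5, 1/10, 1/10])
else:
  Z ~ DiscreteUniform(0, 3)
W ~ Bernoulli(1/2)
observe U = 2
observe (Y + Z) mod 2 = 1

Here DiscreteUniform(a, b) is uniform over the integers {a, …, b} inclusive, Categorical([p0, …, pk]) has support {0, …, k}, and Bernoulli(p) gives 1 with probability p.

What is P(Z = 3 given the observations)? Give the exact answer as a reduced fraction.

Enumerate traces; 36 have nonzero weight after conditioning:
  (Y=2, U=2, X=0, Z=1, W=0) weight 1/90
  (Y=2, U=2, X=0, Z=1, W=1) weight 1/90
  (Y=2, U=2, X=0, Z=3, W=0) weight 1/360
  (Y=2, U=2, X=0, Z=3, W=1) weight 1/360
  (Y=2, U=2, X=1, Z=1, W=0) weight 1/180
  (Y=2, U=2, X=1, Z=1, W=1) weight 1/180
  (Y=2, U=2, X=1, Z=3, W=0) weight 1/720
  (Y=2, U=2, X=1, Z=3, W=1) weight 1/720
  (Y=3, U=2, X=0, Z=0, W=0) weight 1/90
  (Y=3, U=2, X=0, Z=2, W=0) weight 1/360
  … 26 more
Group by Z:
  weight(Z=0) = 1/15
  weight(Z=1) = 2/15
  weight(Z=2) = 1/60
  weight(Z=3) = 1/30
Total weight = 1/15 + 2/15 + 1/60 + 1/30 = 1/4
P(Z=0 | obs) = 1/15 / 1/4 = 4/15
P(Z=1 | obs) = 2/15 / 1/4 = 8/15
P(Z=2 | obs) = 1/60 / 1/4 = 1/15
P(Z=3 | obs) = 1/30 / 1/4 = 2/15

P(Z = 3 | obs) = 2/15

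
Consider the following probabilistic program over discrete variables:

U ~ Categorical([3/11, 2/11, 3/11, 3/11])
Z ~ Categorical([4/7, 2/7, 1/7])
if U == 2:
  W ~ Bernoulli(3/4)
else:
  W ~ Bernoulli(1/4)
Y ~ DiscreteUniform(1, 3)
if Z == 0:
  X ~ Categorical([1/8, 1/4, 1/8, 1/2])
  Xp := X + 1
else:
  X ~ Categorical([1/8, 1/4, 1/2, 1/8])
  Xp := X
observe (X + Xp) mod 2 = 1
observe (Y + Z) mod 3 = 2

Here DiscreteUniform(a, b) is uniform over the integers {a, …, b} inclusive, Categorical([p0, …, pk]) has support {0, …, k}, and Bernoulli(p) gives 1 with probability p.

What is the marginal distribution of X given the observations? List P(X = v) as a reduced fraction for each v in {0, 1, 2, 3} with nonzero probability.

Enumerate traces; 32 have nonzero weight after conditioning:
  (U=0, Z=0, W=0, Y=2, X=0) weight 3/616
  (U=0, Z=0, W=0, Y=2, X=1) weight 3/308
  (U=0, Z=0, W=0, Y=2, X=2) weight 3/616
  (U=0, Z=0, W=0, Y=2, X=3) weight 3/154
  (U=0, Z=0, W=1, Y=2, X=0) weight 1/616
  (U=0, Z=0, W=1, Y=2, X=1) weight 1/308
  (U=0, Z=0, W=1, Y=2, X=2) weight 1/616
  (U=0, Z=0, W=1, Y=2, X=3) weight 1/154
  … 24 more
Group by X:
  weight(X=0) = 1/42
  weight(X=1) = 1/21
  weight(X=2) = 1/42
  weight(X=3) = 2/21
Total weight = 1/42 + 1/21 + 1/42 + 2/21 = 4/21
P(X=0 | obs) = 1/42 / 4/21 = 1/8
P(X=1 | obs) = 1/21 / 4/21 = 1/4
P(X=2 | obs) = 1/42 / 4/21 = 1/8
P(X=3 | obs) = 2/21 / 4/21 = 1/2

P(X=0) = 1/8, P(X=1) = 1/4, P(X=2) = 1/8, P(X=3) = 1/2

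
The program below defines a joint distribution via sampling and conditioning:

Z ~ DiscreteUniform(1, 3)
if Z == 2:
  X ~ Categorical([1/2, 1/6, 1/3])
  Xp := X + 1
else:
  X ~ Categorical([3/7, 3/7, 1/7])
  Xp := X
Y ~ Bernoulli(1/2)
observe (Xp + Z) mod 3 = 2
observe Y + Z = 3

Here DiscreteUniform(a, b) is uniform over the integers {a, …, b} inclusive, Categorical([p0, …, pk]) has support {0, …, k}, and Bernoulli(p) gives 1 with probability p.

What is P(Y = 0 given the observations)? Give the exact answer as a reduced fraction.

Enumerate traces; 2 have nonzero weight after conditioning:
  (Z=2, X=2, Y=1) weight 1/18
  (Z=3, X=2, Y=0) weight 1/42
Group by Y:
  weight(Y=0) = 1/42
  weight(Y=1) = 1/18
Total weight = 1/42 + 1/18 = 5/63
P(Y=0 | obs) = 1/42 / 5/63 = 3/10
P(Y=1 | obs) = 1/18 / 5/63 = 7/10

P(Y = 0 | obs) = 3/10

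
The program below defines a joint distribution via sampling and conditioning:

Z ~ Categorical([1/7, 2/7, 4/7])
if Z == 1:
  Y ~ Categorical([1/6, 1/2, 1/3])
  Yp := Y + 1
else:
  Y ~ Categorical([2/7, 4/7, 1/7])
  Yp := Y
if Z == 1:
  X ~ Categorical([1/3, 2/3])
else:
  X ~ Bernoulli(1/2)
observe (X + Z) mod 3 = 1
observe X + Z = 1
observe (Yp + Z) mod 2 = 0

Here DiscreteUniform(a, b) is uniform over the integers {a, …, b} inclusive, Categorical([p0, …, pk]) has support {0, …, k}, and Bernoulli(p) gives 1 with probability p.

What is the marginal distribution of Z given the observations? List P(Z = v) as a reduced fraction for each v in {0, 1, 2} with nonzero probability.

P(Z=0) = 9/23, P(Z=1) = 14/23

Enumerate traces; 4 have nonzero weight after conditioning:
  (Z=0, Y=0, X=1) weight 1/49
  (Z=0, Y=2, X=1) weight 1/98
  (Z=1, Y=0, X=0) weight 1/63
  (Z=1, Y=2, X=0) weight 2/63
Group by Z:
  weight(Z=0) = 3/98
  weight(Z=1) = 1/21
Total weight = 3/98 + 1/21 = 23/294
P(Z=0 | obs) = 3/98 / 23/294 = 9/23
P(Z=1 | obs) = 1/21 / 23/294 = 14/23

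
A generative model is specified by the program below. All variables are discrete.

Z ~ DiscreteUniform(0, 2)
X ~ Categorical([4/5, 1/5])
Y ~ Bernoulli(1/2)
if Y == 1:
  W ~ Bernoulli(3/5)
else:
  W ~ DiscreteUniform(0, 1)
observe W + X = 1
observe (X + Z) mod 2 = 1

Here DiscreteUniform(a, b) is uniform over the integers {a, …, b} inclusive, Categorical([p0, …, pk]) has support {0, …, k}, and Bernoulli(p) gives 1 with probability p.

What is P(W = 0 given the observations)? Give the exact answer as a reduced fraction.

Enumerate traces; 6 have nonzero weight after conditioning:
  (Z=0, X=1, Y=0, W=0) weight 1/60
  (Z=0, X=1, Y=1, W=0) weight 1/75
  (Z=1, X=0, Y=0, W=1) weight 1/15
  (Z=1, X=0, Y=1, W=1) weight 2/25
  (Z=2, X=1, Y=0, W=0) weight 1/60
  (Z=2, X=1, Y=1, W=0) weight 1/75
Group by W:
  weight(W=0) = 3/50
  weight(W=1) = 11/75
Total weight = 3/50 + 11/75 = 31/150
P(W=0 | obs) = 3/50 / 31/150 = 9/31
P(W=1 | obs) = 11/75 / 31/150 = 22/31

P(W = 0 | obs) = 9/31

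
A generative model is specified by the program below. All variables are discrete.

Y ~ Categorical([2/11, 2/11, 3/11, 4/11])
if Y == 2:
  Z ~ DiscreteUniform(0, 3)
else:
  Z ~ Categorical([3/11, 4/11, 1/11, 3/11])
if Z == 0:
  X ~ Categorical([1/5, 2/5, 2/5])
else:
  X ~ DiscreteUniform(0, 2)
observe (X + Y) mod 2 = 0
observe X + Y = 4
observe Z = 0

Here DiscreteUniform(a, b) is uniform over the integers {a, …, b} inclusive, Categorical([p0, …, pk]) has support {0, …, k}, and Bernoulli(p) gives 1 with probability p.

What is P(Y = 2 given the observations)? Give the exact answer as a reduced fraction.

P(Y = 2 | obs) = 11/27

Enumerate traces; 2 have nonzero weight after conditioning:
  (Y=2, Z=0, X=2) weight 3/110
  (Y=3, Z=0, X=1) weight 24/605
Group by Y:
  weight(Y=2) = 3/110
  weight(Y=3) = 24/605
Total weight = 3/110 + 24/605 = 81/1210
P(Y=2 | obs) = 3/110 / 81/1210 = 11/27
P(Y=3 | obs) = 24/605 / 81/1210 = 16/27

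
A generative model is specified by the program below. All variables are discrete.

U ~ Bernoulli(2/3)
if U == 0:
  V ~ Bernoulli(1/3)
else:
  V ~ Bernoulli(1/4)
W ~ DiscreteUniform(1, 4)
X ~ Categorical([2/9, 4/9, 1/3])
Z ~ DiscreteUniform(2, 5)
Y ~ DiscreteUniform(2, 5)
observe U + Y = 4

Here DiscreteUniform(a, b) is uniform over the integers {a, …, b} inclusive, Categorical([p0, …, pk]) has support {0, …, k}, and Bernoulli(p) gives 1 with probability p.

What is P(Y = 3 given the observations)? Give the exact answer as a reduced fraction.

Enumerate traces; 192 have nonzero weight after conditioning:
  (U=0, V=0, W=1, X=0, Z=2, Y=4) weight 1/1296
  (U=0, V=0, W=1, X=0, Z=3, Y=4) weight 1/1296
  (U=0, V=0, W=1, X=0, Z=4, Y=4) weight 1/1296
  (U=0, V=0, W=1, X=0, Z=5, Y=4) weight 1/1296
  (U=0, V=0, W=1, X=1, Z=2, Y=4) weight 1/648
  (U=0, V=0, W=1, X=1, Z=3, Y=4) weight 1/648
  (U=0, V=0, W=1, X=1, Z=4, Y=4) weight 1/648
  (U=0, V=0, W=1, X=1, Z=5, Y=4) weight 1/648
  (U=1, V=0, W=1, X=0, Z=2, Y=3) weight 1/576
  … 183 more
Group by Y:
  weight(Y=3) = 1/6
  weight(Y=4) = 1/12
Total weight = 1/6 + 1/12 = 1/4
P(Y=3 | obs) = 1/6 / 1/4 = 2/3
P(Y=4 | obs) = 1/12 / 1/4 = 1/3

P(Y = 3 | obs) = 2/3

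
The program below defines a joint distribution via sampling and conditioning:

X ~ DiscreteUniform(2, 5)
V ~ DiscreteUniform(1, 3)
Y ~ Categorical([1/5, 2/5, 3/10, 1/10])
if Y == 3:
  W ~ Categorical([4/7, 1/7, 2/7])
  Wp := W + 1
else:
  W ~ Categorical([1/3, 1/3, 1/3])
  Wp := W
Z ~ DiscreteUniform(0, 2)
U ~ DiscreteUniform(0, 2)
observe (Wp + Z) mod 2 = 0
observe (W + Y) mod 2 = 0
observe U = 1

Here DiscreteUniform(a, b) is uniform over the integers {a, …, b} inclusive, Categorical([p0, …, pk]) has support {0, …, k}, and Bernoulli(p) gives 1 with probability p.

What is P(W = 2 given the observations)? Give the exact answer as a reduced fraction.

P(W = 2 | obs) = 35/87

Enumerate traces; 132 have nonzero weight after conditioning:
  (X=2, V=1, Y=0, W=0, Z=0, U=1) weight 1/1620
  (X=2, V=1, Y=0, W=0, Z=2, U=1) weight 1/1620
  (X=2, V=1, Y=0, W=2, Z=0, U=1) weight 1/1620
  (X=2, V=1, Y=0, W=2, Z=2, U=1) weight 1/1620
  (X=2, V=1, Y=1, W=1, Z=1, U=1) weight 1/810
  (X=2, V=1, Y=2, W=0, Z=0, U=1) weight 1/1080
  (X=2, V=1, Y=2, W=0, Z=2, U=1) weight 1/1080
  (X=2, V=1, Y=2, W=2, Z=0, U=1) weight 1/1080
  … 124 more
Group by W:
  weight(W=0) = 1/27
  weight(W=1) = 17/945
  weight(W=2) = 1/27
Total weight = 1/27 + 17/945 + 1/27 = 29/315
P(W=0 | obs) = 1/27 / 29/315 = 35/87
P(W=1 | obs) = 17/945 / 29/315 = 17/87
P(W=2 | obs) = 1/27 / 29/315 = 35/87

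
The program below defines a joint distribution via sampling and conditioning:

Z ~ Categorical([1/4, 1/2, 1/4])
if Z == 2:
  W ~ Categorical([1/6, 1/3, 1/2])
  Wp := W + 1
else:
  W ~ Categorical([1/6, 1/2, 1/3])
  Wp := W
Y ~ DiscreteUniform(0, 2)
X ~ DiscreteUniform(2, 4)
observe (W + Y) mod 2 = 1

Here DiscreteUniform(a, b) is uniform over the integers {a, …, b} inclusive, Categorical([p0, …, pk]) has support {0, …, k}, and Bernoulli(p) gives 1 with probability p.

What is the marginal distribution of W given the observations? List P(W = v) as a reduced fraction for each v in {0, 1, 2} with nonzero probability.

Enumerate traces; 36 have nonzero weight after conditioning:
  (Z=0, W=0, Y=1, X=2) weight 1/216
  (Z=0, W=0, Y=1, X=3) weight 1/216
  (Z=0, W=0, Y=1, X=4) weight 1/216
  (Z=0, W=1, Y=0, X=2) weight 1/72
  (Z=0, W=1, Y=0, X=3) weight 1/72
  (Z=0, W=1, Y=0, X=4) weight 1/72
  (Z=0, W=1, Y=2, X=2) weight 1/72
  (Z=0, W=1, Y=2, X=3) weight 1/72
  (Z=0, W=2, Y=1, X=2) weight 1/108
  … 27 more
Group by W:
  weight(W=0) = 1/18
  weight(W=1) = 11/36
  weight(W=2) = 1/8
Total weight = 1/18 + 11/36 + 1/8 = 35/72
P(W=0 | obs) = 1/18 / 35/72 = 4/35
P(W=1 | obs) = 11/36 / 35/72 = 22/35
P(W=2 | obs) = 1/8 / 35/72 = 9/35

P(W=0) = 4/35, P(W=1) = 22/35, P(W=2) = 9/35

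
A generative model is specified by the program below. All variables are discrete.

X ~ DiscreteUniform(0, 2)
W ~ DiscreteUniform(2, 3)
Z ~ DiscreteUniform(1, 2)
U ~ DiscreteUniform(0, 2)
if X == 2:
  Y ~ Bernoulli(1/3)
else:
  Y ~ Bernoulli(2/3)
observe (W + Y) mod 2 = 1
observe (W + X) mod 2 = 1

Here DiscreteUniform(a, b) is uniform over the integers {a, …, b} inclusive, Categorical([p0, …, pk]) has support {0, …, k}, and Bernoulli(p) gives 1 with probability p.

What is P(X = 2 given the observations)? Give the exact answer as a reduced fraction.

P(X = 2 | obs) = 2/5

Enumerate traces; 18 have nonzero weight after conditioning:
  (X=0, W=3, Z=1, U=0, Y=0) weight 1/108
  (X=0, W=3, Z=1, U=1, Y=0) weight 1/108
  (X=0, W=3, Z=1, U=2, Y=0) weight 1/108
  (X=0, W=3, Z=2, U=0, Y=0) weight 1/108
  (X=0, W=3, Z=2, U=1, Y=0) weight 1/108
  (X=0, W=3, Z=2, U=2, Y=0) weight 1/108
  (X=1, W=2, Z=1, U=0, Y=1) weight 1/54
  (X=1, W=2, Z=1, U=1, Y=1) weight 1/54
  (X=2, W=3, Z=1, U=0, Y=0) weight 1/54
  … 9 more
Group by X:
  weight(X=0) = 1/18
  weight(X=1) = 1/9
  weight(X=2) = 1/9
Total weight = 1/18 + 1/9 + 1/9 = 5/18
P(X=0 | obs) = 1/18 / 5/18 = 1/5
P(X=1 | obs) = 1/9 / 5/18 = 2/5
P(X=2 | obs) = 1/9 / 5/18 = 2/5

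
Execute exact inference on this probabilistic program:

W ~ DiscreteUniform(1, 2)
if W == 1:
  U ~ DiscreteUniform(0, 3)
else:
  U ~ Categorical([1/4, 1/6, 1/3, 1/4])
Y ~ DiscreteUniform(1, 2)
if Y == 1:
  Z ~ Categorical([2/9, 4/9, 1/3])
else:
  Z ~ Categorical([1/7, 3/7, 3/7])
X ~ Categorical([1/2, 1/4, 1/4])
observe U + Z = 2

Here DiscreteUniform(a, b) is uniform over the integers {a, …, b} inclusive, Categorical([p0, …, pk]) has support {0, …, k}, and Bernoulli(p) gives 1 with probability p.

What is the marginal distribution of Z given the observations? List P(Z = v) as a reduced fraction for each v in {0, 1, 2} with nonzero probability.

P(Z=0) = 161/724, P(Z=1) = 275/724, P(Z=2) = 72/181

Enumerate traces; 36 have nonzero weight after conditioning:
  (W=1, U=0, Y=1, Z=2, X=0) weight 1/96
  (W=1, U=0, Y=1, Z=2, X=1) weight 1/192
  (W=1, U=0, Y=1, Z=2, X=2) weight 1/192
  (W=1, U=0, Y=2, Z=2, X=0) weight 3/224
  (W=1, U=0, Y=2, Z=2, X=1) weight 3/448
  (W=1, U=0, Y=2, Z=2, X=2) weight 3/448
  (W=1, U=1, Y=1, Z=1, X=0) weight 1/72
  (W=1, U=1, Y=1, Z=1, X=1) weight 1/144
  (W=1, U=2, Y=1, Z=0, X=0) weight 1/144
  … 27 more
Group by Z:
  weight(Z=0) = 23/432
  weight(Z=1) = 275/3024
  weight(Z=2) = 2/21
Total weight = 23/432 + 275/3024 + 2/21 = 181/756
P(Z=0 | obs) = 23/432 / 181/756 = 161/724
P(Z=1 | obs) = 275/3024 / 181/756 = 275/724
P(Z=2 | obs) = 2/21 / 181/756 = 72/181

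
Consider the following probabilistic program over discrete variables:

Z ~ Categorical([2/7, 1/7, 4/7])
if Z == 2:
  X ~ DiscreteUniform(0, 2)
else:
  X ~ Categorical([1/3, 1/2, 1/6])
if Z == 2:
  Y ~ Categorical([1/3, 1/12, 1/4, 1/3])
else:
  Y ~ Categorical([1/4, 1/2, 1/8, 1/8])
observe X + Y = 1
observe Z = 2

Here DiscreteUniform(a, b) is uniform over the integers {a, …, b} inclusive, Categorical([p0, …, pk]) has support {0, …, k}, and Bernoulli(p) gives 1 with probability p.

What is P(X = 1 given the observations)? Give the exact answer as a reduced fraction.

Enumerate traces; 2 have nonzero weight after conditioning:
  (Z=2, X=0, Y=1) weight 1/63
  (Z=2, X=1, Y=0) weight 4/63
Group by X:
  weight(X=0) = 1/63
  weight(X=1) = 4/63
Total weight = 1/63 + 4/63 = 5/63
P(X=0 | obs) = 1/63 / 5/63 = 1/5
P(X=1 | obs) = 4/63 / 5/63 = 4/5

P(X = 1 | obs) = 4/5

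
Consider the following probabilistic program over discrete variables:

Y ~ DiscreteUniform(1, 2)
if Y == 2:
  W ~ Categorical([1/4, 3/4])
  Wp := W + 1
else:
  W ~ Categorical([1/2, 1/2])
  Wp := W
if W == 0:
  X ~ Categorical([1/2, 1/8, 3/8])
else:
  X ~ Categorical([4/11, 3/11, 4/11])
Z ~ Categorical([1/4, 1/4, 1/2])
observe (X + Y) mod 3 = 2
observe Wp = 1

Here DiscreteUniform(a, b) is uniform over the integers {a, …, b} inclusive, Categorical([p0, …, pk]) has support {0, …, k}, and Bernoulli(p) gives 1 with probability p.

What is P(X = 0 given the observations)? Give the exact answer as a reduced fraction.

P(X = 0 | obs) = 11/23

Enumerate traces; 6 have nonzero weight after conditioning:
  (Y=1, W=1, X=1, Z=0) weight 3/176
  (Y=1, W=1, X=1, Z=1) weight 3/176
  (Y=1, W=1, X=1, Z=2) weight 3/88
  (Y=2, W=0, X=0, Z=0) weight 1/64
  (Y=2, W=0, X=0, Z=1) weight 1/64
  (Y=2, W=0, X=0, Z=2) weight 1/32
Group by X:
  weight(X=0) = 1/16
  weight(X=1) = 3/44
Total weight = 1/16 + 3/44 = 23/176
P(X=0 | obs) = 1/16 / 23/176 = 11/23
P(X=1 | obs) = 3/44 / 23/176 = 12/23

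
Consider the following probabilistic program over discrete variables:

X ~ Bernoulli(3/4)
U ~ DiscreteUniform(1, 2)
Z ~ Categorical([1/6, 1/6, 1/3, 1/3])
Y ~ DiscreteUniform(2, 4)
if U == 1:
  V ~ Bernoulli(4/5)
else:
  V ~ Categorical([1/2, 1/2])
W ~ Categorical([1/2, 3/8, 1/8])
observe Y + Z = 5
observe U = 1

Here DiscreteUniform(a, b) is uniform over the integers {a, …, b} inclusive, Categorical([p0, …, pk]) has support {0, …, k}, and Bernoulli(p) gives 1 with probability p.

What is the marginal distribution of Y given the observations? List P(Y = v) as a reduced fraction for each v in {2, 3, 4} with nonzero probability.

Enumerate traces; 36 have nonzero weight after conditioning:
  (X=0, U=1, Z=1, Y=4, V=0, W=0) weight 1/1440
  (X=0, U=1, Z=1, Y=4, V=0, W=1) weight 1/1920
  (X=0, U=1, Z=1, Y=4, V=0, W=2) weight 1/5760
  (X=0, U=1, Z=1, Y=4, V=1, W=0) weight 1/360
  (X=0, U=1, Z=1, Y=4, V=1, W=1) weight 1/480
  (X=0, U=1, Z=1, Y=4, V=1, W=2) weight 1/1440
  (X=0, U=1, Z=2, Y=3, V=0, W=0) weight 1/720
  (X=0, U=1, Z=2, Y=3, V=0, W=1) weight 1/960
  (X=0, U=1, Z=3, Y=2, V=0, W=0) weight 1/720
  … 27 more
Group by Y:
  weight(Y=2) = 1/18
  weight(Y=3) = 1/18
  weight(Y=4) = 1/36
Total weight = 1/18 + 1/18 + 1/36 = 5/36
P(Y=2 | obs) = 1/18 / 5/36 = 2/5
P(Y=3 | obs) = 1/18 / 5/36 = 2/5
P(Y=4 | obs) = 1/36 / 5/36 = 1/5

P(Y=2) = 2/5, P(Y=3) = 2/5, P(Y=4) = 1/5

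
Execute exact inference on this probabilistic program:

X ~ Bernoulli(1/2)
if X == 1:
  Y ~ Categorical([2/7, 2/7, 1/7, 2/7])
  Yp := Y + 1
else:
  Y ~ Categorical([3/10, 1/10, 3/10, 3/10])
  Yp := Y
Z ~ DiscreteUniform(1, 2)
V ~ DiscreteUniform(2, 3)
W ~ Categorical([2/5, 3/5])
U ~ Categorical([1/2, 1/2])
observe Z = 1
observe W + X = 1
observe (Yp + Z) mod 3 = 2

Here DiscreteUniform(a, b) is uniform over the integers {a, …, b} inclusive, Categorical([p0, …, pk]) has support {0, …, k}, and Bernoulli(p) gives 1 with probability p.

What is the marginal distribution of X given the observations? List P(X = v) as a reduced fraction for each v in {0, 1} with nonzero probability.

Enumerate traces; 12 have nonzero weight after conditioning:
  (X=0, Y=1, Z=1, V=2, W=1, U=0) weight 3/800
  (X=0, Y=1, Z=1, V=2, W=1, U=1) weight 3/800
  (X=0, Y=1, Z=1, V=3, W=1, U=0) weight 3/800
  (X=0, Y=1, Z=1, V=3, W=1, U=1) weight 3/800
  (X=1, Y=0, Z=1, V=2, W=0, U=0) weight 1/140
  (X=1, Y=0, Z=1, V=2, W=0, U=1) weight 1/140
  (X=1, Y=0, Z=1, V=3, W=0, U=0) weight 1/140
  (X=1, Y=0, Z=1, V=3, W=0, U=1) weight 1/140
  … 4 more
Group by X:
  weight(X=0) = 3/200
  weight(X=1) = 2/35
Total weight = 3/200 + 2/35 = 101/1400
P(X=0 | obs) = 3/200 / 101/1400 = 21/101
P(X=1 | obs) = 2/35 / 101/1400 = 80/101

P(X=0) = 21/101, P(X=1) = 80/101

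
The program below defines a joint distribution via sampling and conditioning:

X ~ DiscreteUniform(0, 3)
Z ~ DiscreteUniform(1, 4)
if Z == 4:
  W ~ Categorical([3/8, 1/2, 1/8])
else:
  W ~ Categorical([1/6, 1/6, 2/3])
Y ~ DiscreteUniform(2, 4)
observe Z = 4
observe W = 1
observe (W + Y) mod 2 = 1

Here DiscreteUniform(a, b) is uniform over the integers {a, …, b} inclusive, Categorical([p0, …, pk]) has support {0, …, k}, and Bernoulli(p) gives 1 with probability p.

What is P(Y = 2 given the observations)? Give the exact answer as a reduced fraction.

P(Y = 2 | obs) = 1/2

Enumerate traces; 8 have nonzero weight after conditioning:
  (X=0, Z=4, W=1, Y=2) weight 1/96
  (X=0, Z=4, W=1, Y=4) weight 1/96
  (X=1, Z=4, W=1, Y=2) weight 1/96
  (X=1, Z=4, W=1, Y=4) weight 1/96
  (X=2, Z=4, W=1, Y=2) weight 1/96
  (X=2, Z=4, W=1, Y=4) weight 1/96
  (X=3, Z=4, W=1, Y=2) weight 1/96
  (X=3, Z=4, W=1, Y=4) weight 1/96
Group by Y:
  weight(Y=2) = 1/24
  weight(Y=4) = 1/24
Total weight = 1/24 + 1/24 = 1/12
P(Y=2 | obs) = 1/24 / 1/12 = 1/2
P(Y=4 | obs) = 1/24 / 1/12 = 1/2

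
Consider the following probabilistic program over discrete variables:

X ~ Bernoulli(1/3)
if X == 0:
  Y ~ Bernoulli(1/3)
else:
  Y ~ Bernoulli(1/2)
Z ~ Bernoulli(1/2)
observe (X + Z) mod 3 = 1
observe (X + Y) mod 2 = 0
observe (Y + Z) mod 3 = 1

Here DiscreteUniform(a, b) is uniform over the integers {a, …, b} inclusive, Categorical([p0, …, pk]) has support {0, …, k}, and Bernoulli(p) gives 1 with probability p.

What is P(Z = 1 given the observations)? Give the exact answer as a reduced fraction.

P(Z = 1 | obs) = 8/11

Enumerate traces; 2 have nonzero weight after conditioning:
  (X=0, Y=0, Z=1) weight 2/9
  (X=1, Y=1, Z=0) weight 1/12
Group by Z:
  weight(Z=0) = 1/12
  weight(Z=1) = 2/9
Total weight = 1/12 + 2/9 = 11/36
P(Z=0 | obs) = 1/12 / 11/36 = 3/11
P(Z=1 | obs) = 2/9 / 11/36 = 8/11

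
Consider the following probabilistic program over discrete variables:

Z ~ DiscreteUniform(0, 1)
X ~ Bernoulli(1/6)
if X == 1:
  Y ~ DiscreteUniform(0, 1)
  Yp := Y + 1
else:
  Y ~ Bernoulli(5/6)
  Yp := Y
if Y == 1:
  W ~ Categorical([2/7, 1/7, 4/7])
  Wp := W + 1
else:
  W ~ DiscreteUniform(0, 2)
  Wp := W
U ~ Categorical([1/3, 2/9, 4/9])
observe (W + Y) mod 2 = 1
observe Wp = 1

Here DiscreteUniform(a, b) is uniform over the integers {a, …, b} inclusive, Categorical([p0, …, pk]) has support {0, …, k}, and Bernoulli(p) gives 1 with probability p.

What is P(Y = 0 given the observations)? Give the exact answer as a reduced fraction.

P(Y = 0 | obs) = 1/4

Enumerate traces; 24 have nonzero weight after conditioning:
  (Z=0, X=0, Y=0, W=1, U=0) weight 5/648
  (Z=0, X=0, Y=0, W=1, U=1) weight 5/972
  (Z=0, X=0, Y=0, W=1, U=2) weight 5/486
  (Z=0, X=0, Y=1, W=0, U=0) weight 25/756
  (Z=0, X=0, Y=1, W=0, U=1) weight 25/1134
  (Z=0, X=0, Y=1, W=0, U=2) weight 25/567
  (Z=0, X=1, Y=0, W=1, U=0) weight 1/216
  (Z=0, X=1, Y=0, W=1, U=1) weight 1/324
  … 16 more
Group by Y:
  weight(Y=0) = 2/27
  weight(Y=1) = 2/9
Total weight = 2/27 + 2/9 = 8/27
P(Y=0 | obs) = 2/27 / 8/27 = 1/4
P(Y=1 | obs) = 2/9 / 8/27 = 3/4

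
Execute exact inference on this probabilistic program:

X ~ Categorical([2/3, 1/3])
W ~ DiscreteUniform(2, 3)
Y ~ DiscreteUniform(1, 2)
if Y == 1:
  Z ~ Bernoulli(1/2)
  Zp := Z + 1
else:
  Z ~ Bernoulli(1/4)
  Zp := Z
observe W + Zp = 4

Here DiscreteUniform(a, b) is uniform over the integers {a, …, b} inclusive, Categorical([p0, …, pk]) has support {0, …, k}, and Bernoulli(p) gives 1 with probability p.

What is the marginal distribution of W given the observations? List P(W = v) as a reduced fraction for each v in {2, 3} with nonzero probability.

P(W=2) = 2/5, P(W=3) = 3/5

Enumerate traces; 6 have nonzero weight after conditioning:
  (X=0, W=2, Y=1, Z=1) weight 1/12
  (X=0, W=3, Y=1, Z=0) weight 1/12
  (X=0, W=3, Y=2, Z=1) weight 1/24
  (X=1, W=2, Y=1, Z=1) weight 1/24
  (X=1, W=3, Y=1, Z=0) weight 1/24
  (X=1, W=3, Y=2, Z=1) weight 1/48
Group by W:
  weight(W=2) = 1/8
  weight(W=3) = 3/16
Total weight = 1/8 + 3/16 = 5/16
P(W=2 | obs) = 1/8 / 5/16 = 2/5
P(W=3 | obs) = 3/16 / 5/16 = 3/5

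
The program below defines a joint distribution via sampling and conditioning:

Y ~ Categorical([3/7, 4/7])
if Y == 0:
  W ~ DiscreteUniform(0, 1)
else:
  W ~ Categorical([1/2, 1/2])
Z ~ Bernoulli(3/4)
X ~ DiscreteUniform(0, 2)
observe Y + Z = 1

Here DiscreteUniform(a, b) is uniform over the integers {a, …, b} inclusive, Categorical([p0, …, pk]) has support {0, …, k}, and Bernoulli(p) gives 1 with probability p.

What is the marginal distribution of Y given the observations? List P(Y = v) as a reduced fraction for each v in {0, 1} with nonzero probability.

P(Y=0) = 9/13, P(Y=1) = 4/13

Enumerate traces; 12 have nonzero weight after conditioning:
  (Y=0, W=0, Z=1, X=0) weight 3/56
  (Y=0, W=0, Z=1, X=1) weight 3/56
  (Y=0, W=0, Z=1, X=2) weight 3/56
  (Y=0, W=1, Z=1, X=0) weight 3/56
  (Y=0, W=1, Z=1, X=1) weight 3/56
  (Y=0, W=1, Z=1, X=2) weight 3/56
  (Y=1, W=0, Z=0, X=0) weight 1/42
  (Y=1, W=0, Z=0, X=1) weight 1/42
  … 4 more
Group by Y:
  weight(Y=0) = 9/28
  weight(Y=1) = 1/7
Total weight = 9/28 + 1/7 = 13/28
P(Y=0 | obs) = 9/28 / 13/28 = 9/13
P(Y=1 | obs) = 1/7 / 13/28 = 4/13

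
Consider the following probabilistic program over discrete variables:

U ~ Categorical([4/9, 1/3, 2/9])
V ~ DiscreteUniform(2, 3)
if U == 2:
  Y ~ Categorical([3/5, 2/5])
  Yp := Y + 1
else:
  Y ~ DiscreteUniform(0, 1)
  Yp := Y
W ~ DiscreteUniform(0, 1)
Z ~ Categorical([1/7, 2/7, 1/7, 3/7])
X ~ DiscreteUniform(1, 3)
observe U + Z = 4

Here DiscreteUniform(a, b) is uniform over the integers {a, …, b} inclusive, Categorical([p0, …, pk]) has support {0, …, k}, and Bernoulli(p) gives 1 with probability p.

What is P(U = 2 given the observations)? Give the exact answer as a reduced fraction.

P(U = 2 | obs) = 2/11

Enumerate traces; 48 have nonzero weight after conditioning:
  (U=1, V=2, Y=0, W=0, Z=3, X=1) weight 1/168
  (U=1, V=2, Y=0, W=0, Z=3, X=2) weight 1/168
  (U=1, V=2, Y=0, W=0, Z=3, X=3) weight 1/168
  (U=1, V=2, Y=0, W=1, Z=3, X=1) weight 1/168
  (U=1, V=2, Y=0, W=1, Z=3, X=2) weight 1/168
  (U=1, V=2, Y=0, W=1, Z=3, X=3) weight 1/168
  (U=1, V=2, Y=1, W=0, Z=3, X=1) weight 1/168
  (U=1, V=2, Y=1, W=0, Z=3, X=2) weight 1/168
  (U=2, V=2, Y=0, W=0, Z=2, X=1) weight 1/630
  … 39 more
Group by U:
  weight(U=1) = 1/7
  weight(U=2) = 2/63
Total weight = 1/7 + 2/63 = 11/63
P(U=1 | obs) = 1/7 / 11/63 = 9/11
P(U=2 | obs) = 2/63 / 11/63 = 2/11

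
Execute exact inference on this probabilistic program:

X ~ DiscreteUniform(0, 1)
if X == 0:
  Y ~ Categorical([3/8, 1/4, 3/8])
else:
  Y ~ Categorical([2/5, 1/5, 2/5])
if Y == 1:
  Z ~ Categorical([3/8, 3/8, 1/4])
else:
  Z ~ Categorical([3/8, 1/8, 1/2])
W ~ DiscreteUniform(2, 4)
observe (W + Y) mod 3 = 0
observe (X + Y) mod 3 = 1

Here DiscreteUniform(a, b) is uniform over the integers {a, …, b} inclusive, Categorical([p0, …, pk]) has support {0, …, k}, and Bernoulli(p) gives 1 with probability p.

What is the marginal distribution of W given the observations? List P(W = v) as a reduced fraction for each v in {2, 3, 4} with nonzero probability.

Enumerate traces; 6 have nonzero weight after conditioning:
  (X=0, Y=1, Z=0, W=2) weight 1/64
  (X=0, Y=1, Z=1, W=2) weight 1/64
  (X=0, Y=1, Z=2, W=2) weight 1/96
  (X=1, Y=0, Z=0, W=3) weight 1/40
  (X=1, Y=0, Z=1, W=3) weight 1/120
  (X=1, Y=0, Z=2, W=3) weight 1/30
Group by W:
  weight(W=2) = 1/24
  weight(W=3) = 1/15
Total weight = 1/24 + 1/15 = 13/120
P(W=2 | obs) = 1/24 / 13/120 = 5/13
P(W=3 | obs) = 1/15 / 13/120 = 8/13

P(W=2) = 5/13, P(W=3) = 8/13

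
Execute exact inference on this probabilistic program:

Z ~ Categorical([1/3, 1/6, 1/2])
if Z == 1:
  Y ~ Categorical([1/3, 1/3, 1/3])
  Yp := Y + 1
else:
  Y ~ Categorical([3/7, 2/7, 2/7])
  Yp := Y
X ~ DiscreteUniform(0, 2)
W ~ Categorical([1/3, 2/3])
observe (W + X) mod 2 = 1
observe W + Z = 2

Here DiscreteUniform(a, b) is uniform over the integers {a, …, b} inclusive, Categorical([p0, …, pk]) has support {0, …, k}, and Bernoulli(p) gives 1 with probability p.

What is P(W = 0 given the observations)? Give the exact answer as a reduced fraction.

Enumerate traces; 9 have nonzero weight after conditioning:
  (Z=1, Y=0, X=0, W=1) weight 1/81
  (Z=1, Y=0, X=2, W=1) weight 1/81
  (Z=1, Y=1, X=0, W=1) weight 1/81
  (Z=1, Y=1, X=2, W=1) weight 1/81
  (Z=1, Y=2, X=0, W=1) weight 1/81
  (Z=1, Y=2, X=2, W=1) weight 1/81
  (Z=2, Y=0, X=1, W=0) weight 1/42
  (Z=2, Y=1, X=1, W=0) weight 1/63
  … 1 more
Group by W:
  weight(W=0) = 1/18
  weight(W=1) = 2/27
Total weight = 1/18 + 2/27 = 7/54
P(W=0 | obs) = 1/18 / 7/54 = 3/7
P(W=1 | obs) = 2/27 / 7/54 = 4/7

P(W = 0 | obs) = 3/7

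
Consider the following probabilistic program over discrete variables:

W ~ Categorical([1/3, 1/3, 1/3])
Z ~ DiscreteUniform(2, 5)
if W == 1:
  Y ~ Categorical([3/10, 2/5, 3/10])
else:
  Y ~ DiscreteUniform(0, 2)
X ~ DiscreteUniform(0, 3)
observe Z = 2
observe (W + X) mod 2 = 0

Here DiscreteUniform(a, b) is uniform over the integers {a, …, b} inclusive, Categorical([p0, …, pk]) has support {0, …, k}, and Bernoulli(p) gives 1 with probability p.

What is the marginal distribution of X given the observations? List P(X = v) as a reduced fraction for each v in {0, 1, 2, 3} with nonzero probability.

Enumerate traces; 18 have nonzero weight after conditioning:
  (W=0, Z=2, Y=0, X=0) weight 1/144
  (W=0, Z=2, Y=0, X=2) weight 1/144
  (W=0, Z=2, Y=1, X=0) weight 1/144
  (W=0, Z=2, Y=1, X=2) weight 1/144
  (W=0, Z=2, Y=2, X=0) weight 1/144
  (W=0, Z=2, Y=2, X=2) weight 1/144
  (W=1, Z=2, Y=0, X=1) weight 1/160
  (W=1, Z=2, Y=0, X=3) weight 1/160
  … 10 more
Group by X:
  weight(X=0) = 1/24
  weight(X=1) = 1/48
  weight(X=2) = 1/24
  weight(X=3) = 1/48
Total weight = 1/24 + 1/48 + 1/24 + 1/48 = 1/8
P(X=0 | obs) = 1/24 / 1/8 = 1/3
P(X=1 | obs) = 1/48 / 1/8 = 1/6
P(X=2 | obs) = 1/24 / 1/8 = 1/3
P(X=3 | obs) = 1/48 / 1/8 = 1/6

P(X=0) = 1/3, P(X=1) = 1/6, P(X=2) = 1/3, P(X=3) = 1/6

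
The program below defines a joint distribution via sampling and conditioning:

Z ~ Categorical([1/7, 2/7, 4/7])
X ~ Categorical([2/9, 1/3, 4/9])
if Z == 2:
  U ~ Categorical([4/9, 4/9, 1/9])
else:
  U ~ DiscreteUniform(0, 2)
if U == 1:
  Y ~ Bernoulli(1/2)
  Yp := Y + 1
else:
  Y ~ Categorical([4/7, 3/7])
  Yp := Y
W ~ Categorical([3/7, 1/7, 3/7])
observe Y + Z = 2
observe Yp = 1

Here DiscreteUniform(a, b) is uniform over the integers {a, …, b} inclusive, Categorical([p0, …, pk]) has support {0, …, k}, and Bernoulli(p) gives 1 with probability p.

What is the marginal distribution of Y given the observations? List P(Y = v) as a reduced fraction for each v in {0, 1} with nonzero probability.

P(Y=0) = 14/23, P(Y=1) = 9/23

Enumerate traces; 27 have nonzero weight after conditioning:
  (Z=1, X=0, U=0, Y=1, W=0) weight 4/1029
  (Z=1, X=0, U=0, Y=1, W=1) weight 4/3087
  (Z=1, X=0, U=0, Y=1, W=2) weight 4/1029
  (Z=1, X=0, U=2, Y=1, W=0) weight 4/1029
  (Z=1, X=0, U=2, Y=1, W=1) weight 4/3087
  (Z=1, X=0, U=2, Y=1, W=2) weight 4/1029
  (Z=1, X=1, U=0, Y=1, W=0) weight 2/343
  (Z=1, X=1, U=0, Y=1, W=1) weight 2/1029
  (Z=2, X=0, U=1, Y=0, W=0) weight 16/1323
  … 18 more
Group by Y:
  weight(Y=0) = 8/63
  weight(Y=1) = 4/49
Total weight = 8/63 + 4/49 = 92/441
P(Y=0 | obs) = 8/63 / 92/441 = 14/23
P(Y=1 | obs) = 4/49 / 92/441 = 9/23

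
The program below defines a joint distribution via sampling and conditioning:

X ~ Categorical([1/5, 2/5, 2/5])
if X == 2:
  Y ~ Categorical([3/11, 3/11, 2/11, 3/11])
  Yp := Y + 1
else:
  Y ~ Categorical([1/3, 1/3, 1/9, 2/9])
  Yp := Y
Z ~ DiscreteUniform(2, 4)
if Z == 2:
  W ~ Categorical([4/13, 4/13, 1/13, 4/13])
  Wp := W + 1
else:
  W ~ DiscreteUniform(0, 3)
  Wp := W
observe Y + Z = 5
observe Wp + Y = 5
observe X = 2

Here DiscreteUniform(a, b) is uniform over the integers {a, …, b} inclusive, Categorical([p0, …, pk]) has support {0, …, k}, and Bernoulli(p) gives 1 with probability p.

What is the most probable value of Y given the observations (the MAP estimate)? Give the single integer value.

Enumerate traces; 2 have nonzero weight after conditioning:
  (X=2, Y=2, Z=3, W=3) weight 1/165
  (X=2, Y=3, Z=2, W=1) weight 8/715
Group by Y:
  weight(Y=2) = 1/165
  weight(Y=3) = 8/715
Total weight = 1/165 + 8/715 = 37/2145
P(Y=2 | obs) = 1/165 / 37/2145 = 13/37
P(Y=3 | obs) = 8/715 / 37/2145 = 24/37
argmax = 3

argmax_v P(Y = v | obs) = 3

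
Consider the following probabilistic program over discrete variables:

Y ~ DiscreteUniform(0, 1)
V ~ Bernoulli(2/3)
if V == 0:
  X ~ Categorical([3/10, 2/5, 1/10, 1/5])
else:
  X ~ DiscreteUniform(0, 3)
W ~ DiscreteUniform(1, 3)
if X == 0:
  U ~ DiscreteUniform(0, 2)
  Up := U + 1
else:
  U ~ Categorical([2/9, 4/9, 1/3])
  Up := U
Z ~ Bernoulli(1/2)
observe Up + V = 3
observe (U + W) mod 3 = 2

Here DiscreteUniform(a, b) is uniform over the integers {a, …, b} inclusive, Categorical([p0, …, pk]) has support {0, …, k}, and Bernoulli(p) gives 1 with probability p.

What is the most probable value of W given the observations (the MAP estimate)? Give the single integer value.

Enumerate traces; 20 have nonzero weight after conditioning:
  (Y=0, V=0, X=0, W=3, U=2, Z=0) weight 1/360
  (Y=0, V=0, X=0, W=3, U=2, Z=1) weight 1/360
  (Y=0, V=1, X=0, W=1, U=1, Z=0) weight 1/216
  (Y=0, V=1, X=0, W=1, U=1, Z=1) weight 1/216
  (Y=0, V=1, X=1, W=3, U=2, Z=0) weight 1/216
  (Y=0, V=1, X=1, W=3, U=2, Z=1) weight 1/216
  (Y=0, V=1, X=2, W=3, U=2, Z=0) weight 1/216
  (Y=0, V=1, X=2, W=3, U=2, Z=1) weight 1/216
  … 12 more
Group by W:
  weight(W=1) = 1/54
  weight(W=3) = 1/15
Total weight = 1/54 + 1/15 = 23/270
P(W=1 | obs) = 1/54 / 23/270 = 5/23
P(W=3 | obs) = 1/15 / 23/270 = 18/23
argmax = 3

argmax_v P(W = v | obs) = 3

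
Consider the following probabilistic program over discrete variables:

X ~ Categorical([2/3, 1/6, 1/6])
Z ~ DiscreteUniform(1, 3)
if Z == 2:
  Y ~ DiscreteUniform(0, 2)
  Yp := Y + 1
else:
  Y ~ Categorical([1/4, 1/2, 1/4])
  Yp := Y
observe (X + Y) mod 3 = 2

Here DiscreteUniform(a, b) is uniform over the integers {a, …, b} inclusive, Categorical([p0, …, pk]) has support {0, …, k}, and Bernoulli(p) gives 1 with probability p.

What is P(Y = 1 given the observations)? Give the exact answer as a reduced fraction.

P(Y = 1 | obs) = 8/33

Enumerate traces; 9 have nonzero weight after conditioning:
  (X=0, Z=1, Y=2) weight 1/18
  (X=0, Z=2, Y=2) weight 2/27
  (X=0, Z=3, Y=2) weight 1/18
  (X=1, Z=1, Y=1) weight 1/36
  (X=1, Z=2, Y=1) weight 1/54
  (X=1, Z=3, Y=1) weight 1/36
  (X=2, Z=1, Y=0) weight 1/72
  (X=2, Z=2, Y=0) weight 1/54
  … 1 more
Group by Y:
  weight(Y=0) = 5/108
  weight(Y=1) = 2/27
  weight(Y=2) = 5/27
Total weight = 5/108 + 2/27 + 5/27 = 11/36
P(Y=0 | obs) = 5/108 / 11/36 = 5/33
P(Y=1 | obs) = 2/27 / 11/36 = 8/33
P(Y=2 | obs) = 5/27 / 11/36 = 20/33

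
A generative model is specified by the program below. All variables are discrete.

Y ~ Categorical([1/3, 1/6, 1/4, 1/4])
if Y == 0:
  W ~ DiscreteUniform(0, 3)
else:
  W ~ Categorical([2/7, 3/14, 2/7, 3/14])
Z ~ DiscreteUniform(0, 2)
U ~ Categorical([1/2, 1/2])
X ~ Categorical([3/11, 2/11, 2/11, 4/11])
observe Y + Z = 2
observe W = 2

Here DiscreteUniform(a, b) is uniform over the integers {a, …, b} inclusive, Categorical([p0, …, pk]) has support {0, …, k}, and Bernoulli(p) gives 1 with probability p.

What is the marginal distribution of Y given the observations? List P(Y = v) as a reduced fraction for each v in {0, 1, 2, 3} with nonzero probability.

Enumerate traces; 24 have nonzero weight after conditioning:
  (Y=0, W=2, Z=2, U=0, X=0) weight 1/264
  (Y=0, W=2, Z=2, U=0, X=1) weight 1/396
  (Y=0, W=2, Z=2, U=0, X=2) weight 1/396
  (Y=0, W=2, Z=2, U=0, X=3) weight 1/198
  (Y=0, W=2, Z=2, U=1, X=0) weight 1/264
  (Y=0, W=2, Z=2, U=1, X=1) weight 1/396
  (Y=0, W=2, Z=2, U=1, X=2) weight 1/396
  (Y=0, W=2, Z=2, U=1, X=3) weight 1/198
  (Y=1, W=2, Z=1, U=0, X=0) weight 1/462
  (Y=2, W=2, Z=0, U=0, X=0) weight 1/308
  … 14 more
Group by Y:
  weight(Y=0) = 1/36
  weight(Y=1) = 1/63
  weight(Y=2) = 1/42
Total weight = 1/36 + 1/63 + 1/42 = 17/252
P(Y=0 | obs) = 1/36 / 17/252 = 7/17
P(Y=1 | obs) = 1/63 / 17/252 = 4/17
P(Y=2 | obs) = 1/42 / 17/252 = 6/17

P(Y=0) = 7/17, P(Y=1) = 4/17, P(Y=2) = 6/17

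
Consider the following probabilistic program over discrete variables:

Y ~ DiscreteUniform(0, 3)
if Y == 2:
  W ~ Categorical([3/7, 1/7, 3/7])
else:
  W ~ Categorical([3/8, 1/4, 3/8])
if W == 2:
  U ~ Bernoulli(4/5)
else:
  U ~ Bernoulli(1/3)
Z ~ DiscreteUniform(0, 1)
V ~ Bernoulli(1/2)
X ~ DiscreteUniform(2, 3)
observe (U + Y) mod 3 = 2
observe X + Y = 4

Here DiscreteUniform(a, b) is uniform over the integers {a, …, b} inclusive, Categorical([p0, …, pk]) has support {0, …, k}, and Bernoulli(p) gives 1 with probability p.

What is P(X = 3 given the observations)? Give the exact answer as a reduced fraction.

Enumerate traces; 24 have nonzero weight after conditioning:
  (Y=1, W=0, U=1, Z=0, V=0, X=3) weight 1/256
  (Y=1, W=0, U=1, Z=0, V=1, X=3) weight 1/256
  (Y=1, W=0, U=1, Z=1, V=0, X=3) weight 1/256
  (Y=1, W=0, U=1, Z=1, V=1, X=3) weight 1/256
  (Y=1, W=1, U=1, Z=0, V=0, X=3) weight 1/384
  (Y=1, W=1, U=1, Z=0, V=1, X=3) weight 1/384
  (Y=1, W=1, U=1, Z=1, V=0, X=3) weight 1/384
  (Y=1, W=1, U=1, Z=1, V=1, X=3) weight 1/384
  (Y=2, W=0, U=0, Z=0, V=0, X=2) weight 1/112
  … 15 more
Group by X:
  weight(X=2) = 7/120
  weight(X=3) = 61/960
Total weight = 7/120 + 61/960 = 39/320
P(X=2 | obs) = 7/120 / 39/320 = 56/117
P(X=3 | obs) = 61/960 / 39/320 = 61/117

P(X = 3 | obs) = 61/117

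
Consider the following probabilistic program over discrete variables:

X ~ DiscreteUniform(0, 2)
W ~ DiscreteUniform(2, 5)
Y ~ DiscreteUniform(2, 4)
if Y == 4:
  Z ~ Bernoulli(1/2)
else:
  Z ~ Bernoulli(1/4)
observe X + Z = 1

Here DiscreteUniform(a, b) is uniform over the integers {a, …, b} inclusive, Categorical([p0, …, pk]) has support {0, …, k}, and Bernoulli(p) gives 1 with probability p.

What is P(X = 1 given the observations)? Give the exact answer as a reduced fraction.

P(X = 1 | obs) = 2/3

Enumerate traces; 24 have nonzero weight after conditioning:
  (X=0, W=2, Y=2, Z=1) weight 1/144
  (X=0, W=2, Y=3, Z=1) weight 1/144
  (X=0, W=2, Y=4, Z=1) weight 1/72
  (X=0, W=3, Y=2, Z=1) weight 1/144
  (X=0, W=3, Y=3, Z=1) weight 1/144
  (X=0, W=3, Y=4, Z=1) weight 1/72
  (X=0, W=4, Y=2, Z=1) weight 1/144
  (X=0, W=4, Y=3, Z=1) weight 1/144
  (X=1, W=2, Y=2, Z=0) weight 1/48
  … 15 more
Group by X:
  weight(X=0) = 1/9
  weight(X=1) = 2/9
Total weight = 1/9 + 2/9 = 1/3
P(X=0 | obs) = 1/9 / 1/3 = 1/3
P(X=1 | obs) = 2/9 / 1/3 = 2/3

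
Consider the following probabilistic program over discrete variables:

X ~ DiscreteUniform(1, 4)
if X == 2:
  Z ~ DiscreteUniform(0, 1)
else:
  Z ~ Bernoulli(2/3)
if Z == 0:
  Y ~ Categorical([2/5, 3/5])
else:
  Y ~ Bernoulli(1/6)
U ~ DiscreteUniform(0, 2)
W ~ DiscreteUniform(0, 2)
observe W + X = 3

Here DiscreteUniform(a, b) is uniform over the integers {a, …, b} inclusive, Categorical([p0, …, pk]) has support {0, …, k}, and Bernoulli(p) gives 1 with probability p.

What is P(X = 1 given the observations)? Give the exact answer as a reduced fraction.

P(X = 1 | obs) = 1/3

Enumerate traces; 36 have nonzero weight after conditioning:
  (X=1, Z=0, Y=0, U=0, W=2) weight 1/270
  (X=1, Z=0, Y=0, U=1, W=2) weight 1/270
  (X=1, Z=0, Y=0, U=2, W=2) weight 1/270
  (X=1, Z=0, Y=1, U=0, W=2) weight 1/180
  (X=1, Z=0, Y=1, U=1, W=2) weight 1/180
  (X=1, Z=0, Y=1, U=2, W=2) weight 1/180
  (X=1, Z=1, Y=0, U=0, W=2) weight 5/324
  (X=1, Z=1, Y=0, U=1, W=2) weight 5/324
  (X=2, Z=0, Y=0, U=0, W=1) weight 1/180
  (X=3, Z=0, Y=0, U=0, W=0) weight 1/270
  … 26 more
Group by X:
  weight(X=1) = 1/12
  weight(X=2) = 1/12
  weight(X=3) = 1/12
Total weight = 1/12 + 1/12 + 1/12 = 1/4
P(X=1 | obs) = 1/12 / 1/4 = 1/3
P(X=2 | obs) = 1/12 / 1/4 = 1/3
P(X=3 | obs) = 1/12 / 1/4 = 1/3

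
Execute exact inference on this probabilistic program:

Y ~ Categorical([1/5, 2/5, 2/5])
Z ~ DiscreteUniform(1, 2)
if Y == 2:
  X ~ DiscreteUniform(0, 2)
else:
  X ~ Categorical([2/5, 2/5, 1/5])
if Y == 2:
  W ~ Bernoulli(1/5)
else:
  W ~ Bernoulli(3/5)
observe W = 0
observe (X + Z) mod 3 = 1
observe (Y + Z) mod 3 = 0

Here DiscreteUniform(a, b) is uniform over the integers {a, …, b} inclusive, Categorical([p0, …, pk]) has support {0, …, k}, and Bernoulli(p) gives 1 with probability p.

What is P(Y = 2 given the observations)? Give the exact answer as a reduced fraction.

P(Y = 2 | obs) = 10/13

Enumerate traces; 2 have nonzero weight after conditioning:
  (Y=1, Z=2, X=2, W=0) weight 2/125
  (Y=2, Z=1, X=0, W=0) weight 4/75
Group by Y:
  weight(Y=1) = 2/125
  weight(Y=2) = 4/75
Total weight = 2/125 + 4/75 = 26/375
P(Y=1 | obs) = 2/125 / 26/375 = 3/13
P(Y=2 | obs) = 4/75 / 26/375 = 10/13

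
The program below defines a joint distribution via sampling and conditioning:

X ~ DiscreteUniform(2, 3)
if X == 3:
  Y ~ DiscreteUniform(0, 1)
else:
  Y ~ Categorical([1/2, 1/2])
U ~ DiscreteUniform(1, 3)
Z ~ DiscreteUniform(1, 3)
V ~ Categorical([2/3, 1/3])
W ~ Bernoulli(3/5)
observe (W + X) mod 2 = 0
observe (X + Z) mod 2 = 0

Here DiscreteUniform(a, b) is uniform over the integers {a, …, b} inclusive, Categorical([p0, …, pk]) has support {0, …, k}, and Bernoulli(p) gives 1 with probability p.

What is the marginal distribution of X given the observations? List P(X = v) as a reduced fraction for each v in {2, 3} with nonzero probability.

P(X=2) = 1/4, P(X=3) = 3/4

Enumerate traces; 36 have nonzero weight after conditioning:
  (X=2, Y=0, U=1, Z=2, V=0, W=0) weight 1/135
  (X=2, Y=0, U=1, Z=2, V=1, W=0) weight 1/270
  (X=2, Y=0, U=2, Z=2, V=0, W=0) weight 1/135
  (X=2, Y=0, U=2, Z=2, V=1, W=0) weight 1/270
  (X=2, Y=0, U=3, Z=2, V=0, W=0) weight 1/135
  (X=2, Y=0, U=3, Z=2, V=1, W=0) weight 1/270
  (X=2, Y=1, U=1, Z=2, V=0, W=0) weight 1/135
  (X=2, Y=1, U=1, Z=2, V=1, W=0) weight 1/270
  (X=3, Y=0, U=1, Z=1, V=0, W=1) weight 1/90
  … 27 more
Group by X:
  weight(X=2) = 1/15
  weight(X=3) = 1/5
Total weight = 1/15 + 1/5 = 4/15
P(X=2 | obs) = 1/15 / 4/15 = 1/4
P(X=3 | obs) = 1/5 / 4/15 = 3/4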